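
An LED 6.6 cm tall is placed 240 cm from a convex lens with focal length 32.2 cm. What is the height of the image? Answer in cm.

1/d_i = 1/f − 1/d_o = 1/(32.20) − 1/(240) = 0.02689, so d_i = 37.19 cm.
m = −d_i/d_o = -0.1550.
|h_i| = |m|·h_o = 0.1550 × 6.6 = 1.02 cm. The image is real, inverted and reduced, on the far side of the lens.

1.02 cm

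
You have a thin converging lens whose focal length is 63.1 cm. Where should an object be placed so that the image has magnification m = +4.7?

m = −d_i/d_o ⇒ d_i = −m·d_o.
1/f = 1/d_o + 1/d_i = 1/d_o − 1/(m·d_o) = (1 − 1/m)/d_o, so d_o = f(1 − 1/m) = (63.10)(1 − 1/(+4.7)) = 49.7 cm.

49.7 cm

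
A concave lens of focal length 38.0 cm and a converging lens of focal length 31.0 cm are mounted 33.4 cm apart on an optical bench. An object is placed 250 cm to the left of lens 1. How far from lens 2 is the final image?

Lens 1 is diverging, so f₁ = −38.0 cm.
Lens 1: 1/d_i1 = 1/f₁ − 1/d_o1 = 1/(-38.0) − 1/(250) = -0.03032, so d_i1 = -32.99 cm.
The intermediate image is 32.99 cm to the left of lens 1 (virtual), which is 33.4 − (-32.99) = 66.39 cm to the left of lens 2, so d_o2 = +66.39 cm.
Lens 2: 1/d_i2 = 1/f₂ − 1/d_o2 = 1/(31.0) − 1/(66.39) = 0.01720, so d_i2 = 58.2 cm.
The final image is real, 58.2 cm to the right of lens 2 (overall magnification ≈ -0.12).

58.2 cm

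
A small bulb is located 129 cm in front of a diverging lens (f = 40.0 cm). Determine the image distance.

30.5 cm

For a diverging lens, f = -40.0 cm.
Thin-lens equation: 1/s_i = 1/f − 1/s_o = 1/(-40.00) − 1/(129) = -0.02500 − 0.007752 = -0.03275, so s_i = -30.5 cm.
The image is virtual, upright and reduced, on the same side as the object.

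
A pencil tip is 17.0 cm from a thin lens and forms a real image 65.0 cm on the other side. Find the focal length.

f = 13.5 cm (converging)

Real image ⇒ d_i = +65.0 cm.
1/f = 1/d_o + 1/d_i = 1/(17.0) + 1/(65.0) = 0.07421, so f = 13.5 cm.
Since f is positive, the thin lens is converging.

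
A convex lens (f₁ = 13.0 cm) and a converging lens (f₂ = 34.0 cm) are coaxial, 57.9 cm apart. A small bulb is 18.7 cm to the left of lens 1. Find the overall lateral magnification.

Lens 1: 1/d_i1 = 1/(13.0) − 1/(18.7) = 0.02345, so d_i1 = 42.65 cm; m₁ = −d_i1/d_o1 = -2.281.
d_o2 = 57.9 − (42.65) = 15.25 cm.
Lens 2: 1/d_i2 = 1/(34.0) − 1/(15.25) = -0.03616, so d_i2 = -27.65 cm; m₂ = −d_i2/d_o2 = +1.813.
m = m₁·m₂ = (-2.281)(+1.813) = -4.14.

m = -4.14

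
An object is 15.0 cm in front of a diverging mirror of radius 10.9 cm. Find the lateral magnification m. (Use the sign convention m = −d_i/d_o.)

f = R/2 = 10.9/2 = 5.450 cm; for a diverging mirror, f = -5.450 cm.
1/d_i = 1/f − 1/d_o = 1/(-5.450) − 1/(15.0) = -0.2502, so d_i = -3.998 cm.
m = −d_i/d_o = −(-3.998)/(15.0) = +0.267.
The image is virtual, upright and reduced, behind the mirror.

m = +0.267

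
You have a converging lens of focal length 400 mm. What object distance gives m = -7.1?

m = −d_i/d_o ⇒ d_i = −m·d_o.
1/f = 1/d_o + 1/d_i = 1/d_o − 1/(m·d_o) = (1 − 1/m)/d_o, so d_o = f(1 − 1/m) = (400.0)(1 − 1/(-7.1)) = 456 mm.

456 mm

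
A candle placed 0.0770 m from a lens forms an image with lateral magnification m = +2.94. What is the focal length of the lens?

m = −d_i/d_o ⇒ d_i = −m·d_o = −(+2.94)·(0.0770) = -0.2264 m.
1/f = 1/d_o + 1/d_i = 1/(0.0770) + 1/(-0.2264) = 8.570, so f = 0.117 m.
Since f is positive, the lens is converging.

f = 0.117 m (converging)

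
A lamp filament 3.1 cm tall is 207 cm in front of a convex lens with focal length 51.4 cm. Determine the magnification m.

1/d_i = 1/f − 1/d_o = 1/(51.40) − 1/(207) = 0.01462, so d_i = 68.38 cm.
m = −d_i/d_o = −(68.38)/(207) = -0.330.
The image is real, inverted and reduced, on the far side of the lens.

m = -0.330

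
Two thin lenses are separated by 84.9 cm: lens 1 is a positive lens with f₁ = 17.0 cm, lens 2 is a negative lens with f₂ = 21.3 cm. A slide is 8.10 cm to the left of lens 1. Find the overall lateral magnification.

Lens 1: 1/d_i1 = 1/(17.0) − 1/(8.10) = -0.06463, so d_i1 = -15.47 cm; m₁ = −d_i1/d_o1 = +1.910.
d_o2 = 84.9 − (-15.47) = 100.4 cm.
f₂ = −21.3 cm (diverging).
Lens 2: 1/d_i2 = 1/(-21.3) − 1/(100.4) = -0.05691, so d_i2 = -17.57 cm; m₂ = −d_i2/d_o2 = +0.1750.
m = m₁·m₂ = (+1.910)(+0.1750) = +0.334.

m = +0.334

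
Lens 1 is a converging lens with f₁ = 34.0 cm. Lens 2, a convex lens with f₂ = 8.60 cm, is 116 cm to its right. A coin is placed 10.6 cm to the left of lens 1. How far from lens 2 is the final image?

9.20 cm

Lens 1: 1/d_i1 = 1/f₁ − 1/d_o1 = 1/(34.0) − 1/(10.6) = -0.06493, so d_i1 = -15.40 cm.
The intermediate image is 15.40 cm to the left of lens 1 (virtual), which is 116 − (-15.40) = 131.4 cm to the left of lens 2, so d_o2 = +131.4 cm.
Lens 2: 1/d_i2 = 1/f₂ − 1/d_o2 = 1/(8.60) − 1/(131.4) = 0.1087, so d_i2 = 9.20 cm.
The final image is real, 9.20 cm to the right of lens 2 (overall magnification ≈ -0.10).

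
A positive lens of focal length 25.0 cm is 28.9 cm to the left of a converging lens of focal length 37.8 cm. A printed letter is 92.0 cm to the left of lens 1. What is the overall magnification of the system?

Lens 1: 1/d_i1 = 1/(25.0) − 1/(92.0) = 0.02913, so d_i1 = 34.33 cm; m₁ = −d_i1/d_o1 = -0.3732.
d_o2 = 28.9 − (34.33) = -5.430 cm (virtual object).
Lens 2: 1/d_i2 = 1/(37.8) − 1/(-5.430) = 0.2106, so d_i2 = 4.748 cm; m₂ = −d_i2/d_o2 = +0.8744.
m = m₁·m₂ = (-0.3732)(+0.8744) = -0.326.

m = -0.326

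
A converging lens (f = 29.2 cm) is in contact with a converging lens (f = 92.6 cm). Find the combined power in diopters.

P₁ = 1/f₁ = 1/(0.292 m) = +3.425 D; P₂ = 1/f₂ = 1/(0.926 m) = +1.080 D.
For thin lenses in contact, P = P₁ + P₂ = (+3.425) + (+1.080) = +4.50 D.

P = +4.50 D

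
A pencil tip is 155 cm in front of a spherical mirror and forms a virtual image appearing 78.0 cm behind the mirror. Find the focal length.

f = -157 cm (convex)

Virtual image ⇒ d_i = −78.0 cm.
1/f = 1/d_o + 1/d_i = 1/(155) + 1/(-78.0) = -0.006369, so f = -157 cm.
Since f is negative, the spherical mirror is convex.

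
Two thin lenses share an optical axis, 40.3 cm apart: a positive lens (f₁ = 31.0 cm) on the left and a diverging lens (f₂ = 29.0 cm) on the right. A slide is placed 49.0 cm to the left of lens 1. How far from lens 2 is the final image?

Lens 1: 1/d_i1 = 1/f₁ − 1/d_o1 = 1/(31.0) − 1/(49.0) = 0.01185, so d_i1 = 84.39 cm.
The intermediate image is 84.39 cm to the right of lens 1, which lies 44.09 cm to the right of lens 2 — a virtual object — so d_o2 = −44.09 cm.
Lens 2 is diverging, so f₂ = −29.0 cm.
Lens 2: 1/d_i2 = 1/f₂ − 1/d_o2 = 1/(-29.0) − 1/(-44.09) = -0.01180, so d_i2 = -84.7 cm.
The final image is virtual, 84.7 cm to the left of lens 2 (overall magnification ≈ 3.3).

84.7 cm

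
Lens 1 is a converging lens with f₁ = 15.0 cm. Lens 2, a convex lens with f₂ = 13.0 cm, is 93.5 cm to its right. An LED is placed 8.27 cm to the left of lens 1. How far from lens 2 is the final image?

Lens 1: 1/d_i1 = 1/f₁ − 1/d_o1 = 1/(15.0) − 1/(8.27) = -0.05425, so d_i1 = -18.43 cm.
The intermediate image is 18.43 cm to the left of lens 1 (virtual), which is 93.5 − (-18.43) = 111.9 cm to the left of lens 2, so d_o2 = +111.9 cm.
Lens 2: 1/d_i2 = 1/f₂ − 1/d_o2 = 1/(13.0) − 1/(111.9) = 0.06799, so d_i2 = 14.7 cm.
The final image is real, 14.7 cm to the right of lens 2 (overall magnification ≈ -0.29).

14.7 cm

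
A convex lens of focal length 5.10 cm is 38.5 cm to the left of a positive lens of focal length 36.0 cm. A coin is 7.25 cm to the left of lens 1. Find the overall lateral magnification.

Lens 1: 1/d_i1 = 1/(5.10) − 1/(7.25) = 0.05815, so d_i1 = 17.20 cm; m₁ = −d_i1/d_o1 = -2.372.
d_o2 = 38.5 − (17.20) = 21.30 cm.
Lens 2: 1/d_i2 = 1/(36.0) − 1/(21.30) = -0.01917, so d_i2 = -52.16 cm; m₂ = −d_i2/d_o2 = +2.449.
m = m₁·m₂ = (-2.372)(+2.449) = -5.81.

m = -5.81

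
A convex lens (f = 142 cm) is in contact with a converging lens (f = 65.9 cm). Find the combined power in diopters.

P₁ = 1/f₁ = 1/(1.42 m) = +0.7042 D; P₂ = 1/f₂ = 1/(0.659 m) = +1.517 D.
For thin lenses in contact, P = P₁ + P₂ = (+0.7042) + (+1.517) = +2.22 D.

P = +2.22 D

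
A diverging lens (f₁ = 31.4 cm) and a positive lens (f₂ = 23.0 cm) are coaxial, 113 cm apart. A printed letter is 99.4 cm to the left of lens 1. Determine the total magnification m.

f₁ = −31.4 cm (diverging).
Lens 1: 1/d_i1 = 1/(-31.4) − 1/(99.4) = -0.04191, so d_i1 = -23.86 cm; m₁ = −d_i1/d_o1 = +0.2400.
d_o2 = 113 − (-23.86) = 136.9 cm.
Lens 2: 1/d_i2 = 1/(23.0) − 1/(136.9) = 0.03617, so d_i2 = 27.64 cm; m₂ = −d_i2/d_o2 = -0.2019.
m = m₁·m₂ = (+0.2400)(-0.2019) = -0.0485.

m = -0.0485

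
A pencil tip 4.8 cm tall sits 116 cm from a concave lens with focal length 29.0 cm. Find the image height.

For a concave lens, f = -29.0 cm.
1/d_i = 1/f − 1/d_o = 1/(-29.00) − 1/(116) = -0.04310, so d_i = -23.20 cm.
m = −d_i/d_o = +0.2000.
|h_i| = |m|·h_o = 0.2000 × 4.8 = 0.960 cm. The image is virtual, upright and reduced, on the same side as the object.

0.960 cm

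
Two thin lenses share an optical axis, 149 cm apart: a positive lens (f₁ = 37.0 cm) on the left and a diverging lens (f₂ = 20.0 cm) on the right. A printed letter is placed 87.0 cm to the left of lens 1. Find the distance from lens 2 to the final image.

16.2 cm

Lens 1: 1/d_i1 = 1/f₁ − 1/d_o1 = 1/(37.0) − 1/(87.0) = 0.01553, so d_i1 = 64.38 cm.
The intermediate image is 64.38 cm to the right of lens 1, which is 149 − (64.38) = 84.62 cm to the left of lens 2, so d_o2 = +84.62 cm.
Lens 2 is diverging, so f₂ = −20.0 cm.
Lens 2: 1/d_i2 = 1/f₂ − 1/d_o2 = 1/(-20.0) − 1/(84.62) = -0.06182, so d_i2 = -16.2 cm.
The final image is virtual, 16.2 cm to the left of lens 2 (overall magnification ≈ -0.14).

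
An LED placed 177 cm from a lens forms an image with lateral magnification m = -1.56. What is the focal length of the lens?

f = 108 cm (converging)

m = −d_i/d_o ⇒ d_i = −m·d_o = −(-1.56)·(177) = 276.1 cm.
1/f = 1/d_o + 1/d_i = 1/(177) + 1/(276.1) = 0.009272, so f = 108 cm.
Since f is positive, the lens is converging.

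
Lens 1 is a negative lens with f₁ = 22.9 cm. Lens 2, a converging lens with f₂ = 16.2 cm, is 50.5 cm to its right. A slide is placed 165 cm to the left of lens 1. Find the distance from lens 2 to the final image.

21.0 cm

Lens 1 is diverging, so f₁ = −22.9 cm.
Lens 1: 1/d_i1 = 1/f₁ − 1/d_o1 = 1/(-22.9) − 1/(165) = -0.04973, so d_i1 = -20.11 cm.
The intermediate image is 20.11 cm to the left of lens 1 (virtual), which is 50.5 − (-20.11) = 70.61 cm to the left of lens 2, so d_o2 = +70.61 cm.
Lens 2: 1/d_i2 = 1/f₂ − 1/d_o2 = 1/(16.2) − 1/(70.61) = 0.04757, so d_i2 = 21.0 cm.
The final image is real, 21.0 cm to the right of lens 2 (overall magnification ≈ -0.036).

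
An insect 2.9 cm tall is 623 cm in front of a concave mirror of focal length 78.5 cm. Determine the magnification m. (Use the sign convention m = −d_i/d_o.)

1/d_i = 1/f − 1/d_o = 1/(78.50) − 1/(623) = 0.01113, so d_i = 89.82 cm.
m = −d_i/d_o = −(89.82)/(623) = -0.144.
The image is real, inverted and reduced, in front of the mirror.

m = -0.144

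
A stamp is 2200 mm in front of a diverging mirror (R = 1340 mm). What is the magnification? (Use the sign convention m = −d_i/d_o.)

m = +0.233

f = R/2 = 1340/2 = 670.0 mm; for a diverging mirror, f = -670.0 mm.
1/d_i = 1/f − 1/d_o = 1/(-670.0) − 1/(2200) = -0.001947, so d_i = -513.6 mm.
m = −d_i/d_o = −(-513.6)/(2200) = +0.233.
The image is virtual, upright and reduced, behind the mirror.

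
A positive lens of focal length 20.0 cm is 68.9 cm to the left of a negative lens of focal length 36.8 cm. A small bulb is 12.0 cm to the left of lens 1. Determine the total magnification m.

m = +0.678

Lens 1: 1/d_i1 = 1/(20.0) − 1/(12.0) = -0.03333, so d_i1 = -30.00 cm; m₁ = −d_i1/d_o1 = +2.500.
d_o2 = 68.9 − (-30.00) = 98.90 cm.
f₂ = −36.8 cm (diverging).
Lens 2: 1/d_i2 = 1/(-36.8) − 1/(98.90) = -0.03729, so d_i2 = -26.82 cm; m₂ = −d_i2/d_o2 = +0.2712.
m = m₁·m₂ = (+2.500)(+0.2712) = +0.678.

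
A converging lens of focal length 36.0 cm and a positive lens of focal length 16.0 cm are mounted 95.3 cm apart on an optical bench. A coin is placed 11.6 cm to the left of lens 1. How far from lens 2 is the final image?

18.7 cm

Lens 1: 1/d_i1 = 1/f₁ − 1/d_o1 = 1/(36.0) − 1/(11.6) = -0.05843, so d_i1 = -17.11 cm.
The intermediate image is 17.11 cm to the left of lens 1 (virtual), which is 95.3 − (-17.11) = 112.4 cm to the left of lens 2, so d_o2 = +112.4 cm.
Lens 2: 1/d_i2 = 1/f₂ − 1/d_o2 = 1/(16.0) − 1/(112.4) = 0.05360, so d_i2 = 18.7 cm.
The final image is real, 18.7 cm to the right of lens 2 (overall magnification ≈ -0.24).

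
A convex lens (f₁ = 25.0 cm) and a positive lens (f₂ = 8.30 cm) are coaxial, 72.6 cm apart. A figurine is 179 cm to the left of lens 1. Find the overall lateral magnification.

Lens 1: 1/d_i1 = 1/(25.0) − 1/(179) = 0.03441, so d_i1 = 29.06 cm; m₁ = −d_i1/d_o1 = -0.1623.
d_o2 = 72.6 − (29.06) = 43.54 cm.
Lens 2: 1/d_i2 = 1/(8.30) − 1/(43.54) = 0.09751, so d_i2 = 10.25 cm; m₂ = −d_i2/d_o2 = -0.2355.
m = m₁·m₂ = (-0.1623)(-0.2355) = +0.0382.

m = +0.0382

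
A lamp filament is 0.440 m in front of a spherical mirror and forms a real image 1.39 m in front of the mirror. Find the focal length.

f = 0.334 m (concave)

Real image ⇒ d_i = +1.39 m.
1/f = 1/d_o + 1/d_i = 1/(0.440) + 1/(1.39) = 2.992, so f = 0.334 m.
Since f is positive, the spherical mirror is concave.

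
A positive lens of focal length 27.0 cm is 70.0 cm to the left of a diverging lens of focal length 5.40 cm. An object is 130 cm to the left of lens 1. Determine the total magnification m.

m = -0.0343

Lens 1: 1/d_i1 = 1/(27.0) − 1/(130) = 0.02934, so d_i1 = 34.08 cm; m₁ = −d_i1/d_o1 = -0.2622.
d_o2 = 70.0 − (34.08) = 35.92 cm.
f₂ = −5.40 cm (diverging).
Lens 2: 1/d_i2 = 1/(-5.40) − 1/(35.92) = -0.2130, so d_i2 = -4.694 cm; m₂ = −d_i2/d_o2 = +0.1307.
m = m₁·m₂ = (-0.2622)(+0.1307) = -0.0343.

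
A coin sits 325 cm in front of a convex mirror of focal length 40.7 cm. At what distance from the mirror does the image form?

36.2 cm

For a convex mirror, f = -40.7 cm.
Mirror equation: 1/v = 1/f − 1/u = 1/(-40.70) − 1/(325) = -0.02457 − 0.003077 = -0.02765, so v = -36.2 cm.
The image is virtual, upright and reduced, behind the mirror.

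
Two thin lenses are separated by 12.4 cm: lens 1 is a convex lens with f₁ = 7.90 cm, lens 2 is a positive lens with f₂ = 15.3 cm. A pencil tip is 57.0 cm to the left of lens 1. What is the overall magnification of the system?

m = -0.204

Lens 1: 1/d_i1 = 1/(7.90) − 1/(57.0) = 0.1090, so d_i1 = 9.171 cm; m₁ = −d_i1/d_o1 = -0.1609.
d_o2 = 12.4 − (9.171) = 3.229 cm.
Lens 2: 1/d_i2 = 1/(15.3) − 1/(3.229) = -0.2443, so d_i2 = -4.093 cm; m₂ = −d_i2/d_o2 = +1.268.
m = m₁·m₂ = (-0.1609)(+1.268) = -0.204.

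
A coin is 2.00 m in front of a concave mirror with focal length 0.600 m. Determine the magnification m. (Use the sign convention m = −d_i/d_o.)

1/d_i = 1/f − 1/d_o = 1/(0.6000) − 1/(2.00) = 1.167, so d_i = 0.8571 m.
m = −d_i/d_o = −(0.8571)/(2.00) = -0.429.
The image is real, inverted and reduced, in front of the mirror.

m = -0.429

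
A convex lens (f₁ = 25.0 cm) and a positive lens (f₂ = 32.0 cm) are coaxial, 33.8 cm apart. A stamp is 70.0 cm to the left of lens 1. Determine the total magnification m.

Lens 1: 1/d_i1 = 1/(25.0) − 1/(70.0) = 0.02571, so d_i1 = 38.89 cm; m₁ = −d_i1/d_o1 = -0.5556.
d_o2 = 33.8 − (38.89) = -5.090 cm (virtual object).
Lens 2: 1/d_i2 = 1/(32.0) − 1/(-5.090) = 0.2277, so d_i2 = 4.391 cm; m₂ = −d_i2/d_o2 = +0.8628.
m = m₁·m₂ = (-0.5556)(+0.8628) = -0.479.

m = -0.479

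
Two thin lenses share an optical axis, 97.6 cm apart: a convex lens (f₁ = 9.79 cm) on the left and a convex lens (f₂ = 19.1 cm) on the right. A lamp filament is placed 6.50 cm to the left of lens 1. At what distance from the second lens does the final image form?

Lens 1: 1/d_i1 = 1/f₁ − 1/d_o1 = 1/(9.79) − 1/(6.50) = -0.05170, so d_i1 = -19.34 cm.
The intermediate image is 19.34 cm to the left of lens 1 (virtual), which is 97.6 − (-19.34) = 116.9 cm to the left of lens 2, so d_o2 = +116.9 cm.
Lens 2: 1/d_i2 = 1/f₂ − 1/d_o2 = 1/(19.1) − 1/(116.9) = 0.04380, so d_i2 = 22.8 cm.
The final image is real, 22.8 cm to the right of lens 2 (overall magnification ≈ -0.58).

22.8 cm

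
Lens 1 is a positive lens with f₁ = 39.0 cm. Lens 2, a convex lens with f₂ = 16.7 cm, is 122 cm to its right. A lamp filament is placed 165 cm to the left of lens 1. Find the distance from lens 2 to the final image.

21.8 cm

Lens 1: 1/d_i1 = 1/f₁ − 1/d_o1 = 1/(39.0) − 1/(165) = 0.01958, so d_i1 = 51.07 cm.
The intermediate image is 51.07 cm to the right of lens 1, which is 122 − (51.07) = 70.93 cm to the left of lens 2, so d_o2 = +70.93 cm.
Lens 2: 1/d_i2 = 1/f₂ − 1/d_o2 = 1/(16.7) − 1/(70.93) = 0.04578, so d_i2 = 21.8 cm.
The final image is real, 21.8 cm to the right of lens 2 (overall magnification ≈ 0.095).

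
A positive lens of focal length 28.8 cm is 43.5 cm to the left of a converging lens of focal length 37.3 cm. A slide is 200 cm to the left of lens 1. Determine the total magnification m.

Lens 1: 1/d_i1 = 1/(28.8) − 1/(200) = 0.02972, so d_i1 = 33.64 cm; m₁ = −d_i1/d_o1 = -0.1682.
d_o2 = 43.5 − (33.64) = 9.860 cm.
Lens 2: 1/d_i2 = 1/(37.3) − 1/(9.860) = -0.07461, so d_i2 = -13.40 cm; m₂ = −d_i2/d_o2 = +1.359.
m = m₁·m₂ = (-0.1682)(+1.359) = -0.229.

m = -0.229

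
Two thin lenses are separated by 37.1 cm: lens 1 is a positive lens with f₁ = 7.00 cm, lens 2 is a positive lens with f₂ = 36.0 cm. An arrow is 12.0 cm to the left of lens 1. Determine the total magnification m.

m = -3.21

Lens 1: 1/d_i1 = 1/(7.00) − 1/(12.0) = 0.05952, so d_i1 = 16.80 cm; m₁ = −d_i1/d_o1 = -1.400.
d_o2 = 37.1 − (16.80) = 20.30 cm.
Lens 2: 1/d_i2 = 1/(36.0) − 1/(20.30) = -0.02148, so d_i2 = -46.55 cm; m₂ = −d_i2/d_o2 = +2.293.
m = m₁·m₂ = (-1.400)(+2.293) = -3.21.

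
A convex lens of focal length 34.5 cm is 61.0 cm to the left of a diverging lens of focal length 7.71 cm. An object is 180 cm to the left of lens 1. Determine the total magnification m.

Lens 1: 1/d_i1 = 1/(34.5) − 1/(180) = 0.02343, so d_i1 = 42.68 cm; m₁ = −d_i1/d_o1 = -0.2371.
d_o2 = 61.0 − (42.68) = 18.32 cm.
f₂ = −7.71 cm (diverging).
Lens 2: 1/d_i2 = 1/(-7.71) − 1/(18.32) = -0.1843, so d_i2 = -5.426 cm; m₂ = −d_i2/d_o2 = +0.2962.
m = m₁·m₂ = (-0.2371)(+0.2962) = -0.0702.

m = -0.0702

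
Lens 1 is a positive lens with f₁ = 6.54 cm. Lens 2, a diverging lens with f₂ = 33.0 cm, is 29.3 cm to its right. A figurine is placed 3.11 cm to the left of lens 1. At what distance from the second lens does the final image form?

Lens 1: 1/d_i1 = 1/f₁ − 1/d_o1 = 1/(6.54) − 1/(3.11) = -0.1686, so d_i1 = -5.930 cm.
The intermediate image is 5.930 cm to the left of lens 1 (virtual), which is 29.3 − (-5.930) = 35.23 cm to the left of lens 2, so d_o2 = +35.23 cm.
Lens 2 is diverging, so f₂ = −33.0 cm.
Lens 2: 1/d_i2 = 1/f₂ − 1/d_o2 = 1/(-33.0) − 1/(35.23) = -0.05869, so d_i2 = -17.0 cm.
The final image is virtual, 17.0 cm to the left of lens 2 (overall magnification ≈ 0.92).

17.0 cm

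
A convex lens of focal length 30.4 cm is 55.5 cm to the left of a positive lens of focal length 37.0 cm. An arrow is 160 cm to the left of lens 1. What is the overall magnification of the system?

Lens 1: 1/d_i1 = 1/(30.4) − 1/(160) = 0.02664, so d_i1 = 37.53 cm; m₁ = −d_i1/d_o1 = -0.2346.
d_o2 = 55.5 − (37.53) = 17.97 cm.
Lens 2: 1/d_i2 = 1/(37.0) − 1/(17.97) = -0.02862, so d_i2 = -34.94 cm; m₂ = −d_i2/d_o2 = +1.944.
m = m₁·m₂ = (-0.2346)(+1.944) = -0.456.

m = -0.456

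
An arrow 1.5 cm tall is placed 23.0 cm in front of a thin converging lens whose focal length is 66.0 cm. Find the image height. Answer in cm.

2.30 cm

1/d_i = 1/f − 1/d_o = 1/(66.00) − 1/(23.0) = -0.02833, so d_i = -35.30 cm.
m = −d_i/d_o = +1.535.
|h_i| = |m|·h_o = 1.535 × 1.5 = 2.30 cm. The image is virtual, upright and enlarged, on the same side as the object.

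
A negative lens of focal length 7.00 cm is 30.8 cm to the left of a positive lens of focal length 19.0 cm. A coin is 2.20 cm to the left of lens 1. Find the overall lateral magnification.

m = -1.07

f₁ = −7.00 cm (diverging).
Lens 1: 1/d_i1 = 1/(-7.00) − 1/(2.20) = -0.5974, so d_i1 = -1.674 cm; m₁ = −d_i1/d_o1 = +0.7609.
d_o2 = 30.8 − (-1.674) = 32.47 cm.
Lens 2: 1/d_i2 = 1/(19.0) − 1/(32.47) = 0.02183, so d_i2 = 45.80 cm; m₂ = −d_i2/d_o2 = -1.411.
m = m₁·m₂ = (+0.7609)(-1.411) = -1.07.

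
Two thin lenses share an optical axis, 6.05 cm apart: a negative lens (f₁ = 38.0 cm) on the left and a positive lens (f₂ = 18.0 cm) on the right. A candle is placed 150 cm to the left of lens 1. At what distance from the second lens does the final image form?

Lens 1 is diverging, so f₁ = −38.0 cm.
Lens 1: 1/d_i1 = 1/f₁ − 1/d_o1 = 1/(-38.0) − 1/(150) = -0.03298, so d_i1 = -30.32 cm.
The intermediate image is 30.32 cm to the left of lens 1 (virtual), which is 6.05 − (-30.32) = 36.37 cm to the left of lens 2, so d_o2 = +36.37 cm.
Lens 2: 1/d_i2 = 1/f₂ − 1/d_o2 = 1/(18.0) − 1/(36.37) = 0.02806, so d_i2 = 35.6 cm.
The final image is real, 35.6 cm to the right of lens 2 (overall magnification ≈ -0.20).

35.6 cm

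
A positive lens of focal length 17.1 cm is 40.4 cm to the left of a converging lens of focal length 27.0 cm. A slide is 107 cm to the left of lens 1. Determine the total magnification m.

m = -0.739

Lens 1: 1/d_i1 = 1/(17.1) − 1/(107) = 0.04913, so d_i1 = 20.35 cm; m₁ = −d_i1/d_o1 = -0.1902.
d_o2 = 40.4 − (20.35) = 20.05 cm.
Lens 2: 1/d_i2 = 1/(27.0) − 1/(20.05) = -0.01284, so d_i2 = -77.89 cm; m₂ = −d_i2/d_o2 = +3.885.
m = m₁·m₂ = (-0.1902)(+3.885) = -0.739.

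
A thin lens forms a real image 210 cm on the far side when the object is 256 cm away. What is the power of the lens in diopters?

d_i = +210 cm.
1/f = 1/d_o + 1/d_i = 1/(256) + 1/(210) = 0.008668 cm⁻¹.
f = 115.4 cm = 1.154 m, so P = 1/f = +0.867 D.

P = +0.867 D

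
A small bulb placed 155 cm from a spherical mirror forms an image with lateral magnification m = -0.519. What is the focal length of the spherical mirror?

f = 53.0 cm (concave)

m = −d_i/d_o ⇒ d_i = −m·d_o = −(-0.519)·(155) = 80.45 cm.
1/f = 1/d_o + 1/d_i = 1/(155) + 1/(80.45) = 0.01888, so f = 53.0 cm.
Since f is positive, the spherical mirror is concave.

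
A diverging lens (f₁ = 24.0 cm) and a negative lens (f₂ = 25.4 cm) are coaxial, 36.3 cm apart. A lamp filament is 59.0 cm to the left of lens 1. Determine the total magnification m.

f₁ = −24.0 cm (diverging).
Lens 1: 1/d_i1 = 1/(-24.0) − 1/(59.0) = -0.05862, so d_i1 = -17.06 cm; m₁ = −d_i1/d_o1 = +0.2892.
d_o2 = 36.3 − (-17.06) = 53.36 cm.
f₂ = −25.4 cm (diverging).
Lens 2: 1/d_i2 = 1/(-25.4) − 1/(53.36) = -0.05811, so d_i2 = -17.21 cm; m₂ = −d_i2/d_o2 = +0.3225.
m = m₁·m₂ = (+0.2892)(+0.3225) = +0.0933.

m = +0.0933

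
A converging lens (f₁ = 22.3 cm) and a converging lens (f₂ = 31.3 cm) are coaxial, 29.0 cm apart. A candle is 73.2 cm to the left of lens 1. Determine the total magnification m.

Lens 1: 1/d_i1 = 1/(22.3) − 1/(73.2) = 0.03118, so d_i1 = 32.07 cm; m₁ = −d_i1/d_o1 = -0.4381.
d_o2 = 29.0 − (32.07) = -3.070 cm (virtual object).
Lens 2: 1/d_i2 = 1/(31.3) − 1/(-3.070) = 0.3577, so d_i2 = 2.796 cm; m₂ = −d_i2/d_o2 = +0.9107.
m = m₁·m₂ = (-0.4381)(+0.9107) = -0.399.

m = -0.399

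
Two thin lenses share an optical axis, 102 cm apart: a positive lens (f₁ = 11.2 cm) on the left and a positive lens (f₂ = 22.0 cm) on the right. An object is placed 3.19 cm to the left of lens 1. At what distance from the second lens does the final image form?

Lens 1: 1/d_i1 = 1/f₁ − 1/d_o1 = 1/(11.2) − 1/(3.19) = -0.2242, so d_i1 = -4.460 cm.
The intermediate image is 4.460 cm to the left of lens 1 (virtual), which is 102 − (-4.460) = 106.5 cm to the left of lens 2, so d_o2 = +106.5 cm.
Lens 2: 1/d_i2 = 1/f₂ − 1/d_o2 = 1/(22.0) − 1/(106.5) = 0.03606, so d_i2 = 27.7 cm.
The final image is real, 27.7 cm to the right of lens 2 (overall magnification ≈ -0.36).

27.7 cm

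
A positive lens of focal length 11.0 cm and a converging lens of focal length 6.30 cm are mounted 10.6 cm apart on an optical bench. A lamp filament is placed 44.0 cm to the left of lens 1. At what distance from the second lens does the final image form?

2.47 cm

Lens 1: 1/d_i1 = 1/f₁ − 1/d_o1 = 1/(11.0) − 1/(44.0) = 0.06818, so d_i1 = 14.67 cm.
The intermediate image is 14.67 cm to the right of lens 1, which lies 4.070 cm to the right of lens 2 — a virtual object — so d_o2 = −4.070 cm.
Lens 2: 1/d_i2 = 1/f₂ − 1/d_o2 = 1/(6.30) − 1/(-4.070) = 0.4044, so d_i2 = 2.47 cm.
The final image is real, 2.47 cm to the right of lens 2 (overall magnification ≈ -0.20).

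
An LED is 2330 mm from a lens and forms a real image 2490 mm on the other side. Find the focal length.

f = 1200 mm (converging)

Real image ⇒ d_i = +2490 mm.
1/f = 1/d_o + 1/d_i = 1/(2330) + 1/(2490) = 0.0008308, so f = 1200 mm.
Since f is positive, the lens is converging.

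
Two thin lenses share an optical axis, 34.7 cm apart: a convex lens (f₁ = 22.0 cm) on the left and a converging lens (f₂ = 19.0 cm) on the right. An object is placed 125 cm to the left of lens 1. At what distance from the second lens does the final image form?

13.8 cm

Lens 1: 1/d_i1 = 1/f₁ − 1/d_o1 = 1/(22.0) − 1/(125) = 0.03745, so d_i1 = 26.70 cm.
The intermediate image is 26.70 cm to the right of lens 1, which is 34.7 − (26.70) = 8.000 cm to the left of lens 2, so d_o2 = +8.000 cm.
Lens 2: 1/d_i2 = 1/f₂ − 1/d_o2 = 1/(19.0) − 1/(8.000) = -0.07237, so d_i2 = -13.8 cm.
The final image is virtual, 13.8 cm to the left of lens 2 (overall magnification ≈ -0.37).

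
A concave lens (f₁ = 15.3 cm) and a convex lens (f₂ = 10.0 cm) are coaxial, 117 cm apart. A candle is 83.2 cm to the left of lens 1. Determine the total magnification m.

f₁ = −15.3 cm (diverging).
Lens 1: 1/d_i1 = 1/(-15.3) − 1/(83.2) = -0.07738, so d_i1 = -12.92 cm; m₁ = −d_i1/d_o1 = +0.1553.
d_o2 = 117 − (-12.92) = 129.9 cm.
Lens 2: 1/d_i2 = 1/(10.0) − 1/(129.9) = 0.09230, so d_i2 = 10.83 cm; m₂ = −d_i2/d_o2 = -0.08340.
m = m₁·m₂ = (+0.1553)(-0.08340) = -0.0130.

m = -0.0130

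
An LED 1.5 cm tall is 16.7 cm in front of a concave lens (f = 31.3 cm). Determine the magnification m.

For a concave lens, f = -31.3 cm.
1/d_i = 1/f − 1/d_o = 1/(-31.30) − 1/(16.7) = -0.09183, so d_i = -10.89 cm.
m = −d_i/d_o = −(-10.89)/(16.7) = +0.652.
The image is virtual, upright and reduced, on the same side as the object.

m = +0.652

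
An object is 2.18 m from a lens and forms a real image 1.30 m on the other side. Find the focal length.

Real image ⇒ d_i = +1.30 m.
1/f = 1/d_o + 1/d_i = 1/(2.18) + 1/(1.30) = 1.228, so f = 0.814 m.
Since f is positive, the lens is converging.

f = 0.814 m (converging)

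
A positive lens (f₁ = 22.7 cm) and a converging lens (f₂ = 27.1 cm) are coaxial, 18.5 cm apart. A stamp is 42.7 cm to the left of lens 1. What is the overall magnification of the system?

Lens 1: 1/d_i1 = 1/(22.7) − 1/(42.7) = 0.02063, so d_i1 = 48.46 cm; m₁ = −d_i1/d_o1 = -1.135.
d_o2 = 18.5 − (48.46) = -29.96 cm (virtual object).
Lens 2: 1/d_i2 = 1/(27.1) − 1/(-29.96) = 0.07028, so d_i2 = 14.23 cm; m₂ = −d_i2/d_o2 = +0.4749.
m = m₁·m₂ = (-1.135)(+0.4749) = -0.539.

m = -0.539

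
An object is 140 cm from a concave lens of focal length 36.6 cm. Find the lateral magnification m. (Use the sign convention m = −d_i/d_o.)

For a concave lens, f = -36.6 cm.
1/d_i = 1/f − 1/d_o = 1/(-36.60) − 1/(140) = -0.03447, so d_i = -29.01 cm.
m = −d_i/d_o = −(-29.01)/(140) = +0.207.
The image is virtual, upright and reduced, on the same side as the object.

m = +0.207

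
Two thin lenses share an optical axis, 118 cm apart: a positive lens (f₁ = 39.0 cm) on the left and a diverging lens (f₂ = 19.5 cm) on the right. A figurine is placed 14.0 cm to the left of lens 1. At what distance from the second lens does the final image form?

Lens 1: 1/d_i1 = 1/f₁ − 1/d_o1 = 1/(39.0) − 1/(14.0) = -0.04579, so d_i1 = -21.84 cm.
The intermediate image is 21.84 cm to the left of lens 1 (virtual), which is 118 − (-21.84) = 139.8 cm to the left of lens 2, so d_o2 = +139.8 cm.
Lens 2 is diverging, so f₂ = −19.5 cm.
Lens 2: 1/d_i2 = 1/f₂ − 1/d_o2 = 1/(-19.5) − 1/(139.8) = -0.05844, so d_i2 = -17.1 cm.
The final image is virtual, 17.1 cm to the left of lens 2 (overall magnification ≈ 0.19).

17.1 cm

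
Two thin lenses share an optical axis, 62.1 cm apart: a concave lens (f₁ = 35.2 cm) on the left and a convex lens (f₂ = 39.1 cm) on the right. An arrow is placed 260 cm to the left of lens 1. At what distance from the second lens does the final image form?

Lens 1 is diverging, so f₁ = −35.2 cm.
Lens 1: 1/d_i1 = 1/f₁ − 1/d_o1 = 1/(-35.2) − 1/(260) = -0.03226, so d_i1 = -31.00 cm.
The intermediate image is 31.00 cm to the left of lens 1 (virtual), which is 62.1 − (-31.00) = 93.10 cm to the left of lens 2, so d_o2 = +93.10 cm.
Lens 2: 1/d_i2 = 1/f₂ − 1/d_o2 = 1/(39.1) − 1/(93.10) = 0.01483, so d_i2 = 67.4 cm.
The final image is real, 67.4 cm to the right of lens 2 (overall magnification ≈ -0.086).

67.4 cm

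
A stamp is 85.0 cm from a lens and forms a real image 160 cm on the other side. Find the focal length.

f = 55.5 cm (converging)

Real image ⇒ d_i = +160 cm.
1/f = 1/d_o + 1/d_i = 1/(85.0) + 1/(160) = 0.01801, so f = 55.5 cm.
Since f is positive, the lens is converging.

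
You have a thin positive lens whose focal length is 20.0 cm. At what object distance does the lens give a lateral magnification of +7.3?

17.3 cm

m = −d_i/d_o ⇒ d_i = −m·d_o.
1/f = 1/d_o + 1/d_i = 1/d_o − 1/(m·d_o) = (1 − 1/m)/d_o, so d_o = f(1 − 1/m) = (20.00)(1 − 1/(+7.3)) = 17.3 cm.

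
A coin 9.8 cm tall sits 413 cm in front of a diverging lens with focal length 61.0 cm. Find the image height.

For a diverging lens, f = -61.0 cm.
1/d_i = 1/f − 1/d_o = 1/(-61.00) − 1/(413) = -0.01881, so d_i = -53.15 cm.
m = −d_i/d_o = +0.1287.
|h_i| = |m|·h_o = 0.1287 × 9.8 = 1.26 cm. The image is virtual, upright and reduced, on the same side as the object.

1.26 cm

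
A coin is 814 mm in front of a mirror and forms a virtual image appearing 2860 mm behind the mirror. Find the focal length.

Virtual image ⇒ d_i = −2860 mm.
1/f = 1/d_o + 1/d_i = 1/(814) + 1/(-2860) = 0.0008789, so f = 1140 mm.
Since f is positive, the mirror is concave.

f = 1140 mm (concave)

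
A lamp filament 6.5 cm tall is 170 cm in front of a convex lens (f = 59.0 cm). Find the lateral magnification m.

m = -0.532

1/d_i = 1/f − 1/d_o = 1/(59.00) − 1/(170) = 0.01107, so d_i = 90.36 cm.
m = −d_i/d_o = −(90.36)/(170) = -0.532.
The image is real, inverted and reduced, on the far side of the lens.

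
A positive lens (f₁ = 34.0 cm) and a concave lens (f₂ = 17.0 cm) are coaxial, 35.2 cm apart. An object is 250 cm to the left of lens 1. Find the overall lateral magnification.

Lens 1: 1/d_i1 = 1/(34.0) − 1/(250) = 0.02541, so d_i1 = 39.35 cm; m₁ = −d_i1/d_o1 = -0.1574.
d_o2 = 35.2 − (39.35) = -4.150 cm (virtual object).
f₂ = −17.0 cm (diverging).
Lens 2: 1/d_i2 = 1/(-17.0) − 1/(-4.150) = 0.1821, so d_i2 = 5.490 cm; m₂ = −d_i2/d_o2 = +1.323.
m = m₁·m₂ = (-0.1574)(+1.323) = -0.208.

m = -0.208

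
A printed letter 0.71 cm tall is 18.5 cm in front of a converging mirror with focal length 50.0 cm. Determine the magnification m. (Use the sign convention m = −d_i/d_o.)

1/d_i = 1/f − 1/d_o = 1/(50.00) − 1/(18.5) = -0.03405, so d_i = -29.37 cm.
m = −d_i/d_o = −(-29.37)/(18.5) = +1.59.
The image is virtual, upright and enlarged, behind the mirror.

m = +1.59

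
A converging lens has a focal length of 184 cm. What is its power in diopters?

f = 184 cm = 1.84 m.
P = 1/f = 1/(1.84 m) = +0.543 D.

P = +0.543 D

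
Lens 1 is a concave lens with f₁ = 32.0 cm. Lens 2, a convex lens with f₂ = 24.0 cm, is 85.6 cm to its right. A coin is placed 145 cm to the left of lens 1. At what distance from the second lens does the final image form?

30.6 cm

Lens 1 is diverging, so f₁ = −32.0 cm.
Lens 1: 1/d_i1 = 1/f₁ − 1/d_o1 = 1/(-32.0) − 1/(145) = -0.03815, so d_i1 = -26.21 cm.
The intermediate image is 26.21 cm to the left of lens 1 (virtual), which is 85.6 − (-26.21) = 111.8 cm to the left of lens 2, so d_o2 = +111.8 cm.
Lens 2: 1/d_i2 = 1/f₂ − 1/d_o2 = 1/(24.0) − 1/(111.8) = 0.03272, so d_i2 = 30.6 cm.
The final image is real, 30.6 cm to the right of lens 2 (overall magnification ≈ -0.049).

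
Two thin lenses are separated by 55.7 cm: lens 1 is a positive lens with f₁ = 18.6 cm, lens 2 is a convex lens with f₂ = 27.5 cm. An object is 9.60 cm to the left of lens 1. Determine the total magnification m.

Lens 1: 1/d_i1 = 1/(18.6) − 1/(9.60) = -0.05040, so d_i1 = -19.84 cm; m₁ = −d_i1/d_o1 = +2.067.
d_o2 = 55.7 − (-19.84) = 75.54 cm.
Lens 2: 1/d_i2 = 1/(27.5) − 1/(75.54) = 0.02313, so d_i2 = 43.24 cm; m₂ = −d_i2/d_o2 = -0.5724.
m = m₁·m₂ = (+2.067)(-0.5724) = -1.18.

m = -1.18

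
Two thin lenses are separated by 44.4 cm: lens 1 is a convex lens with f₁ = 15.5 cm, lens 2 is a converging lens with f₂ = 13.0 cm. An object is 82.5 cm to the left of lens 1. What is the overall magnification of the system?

m = +0.244

Lens 1: 1/d_i1 = 1/(15.5) − 1/(82.5) = 0.05239, so d_i1 = 19.09 cm; m₁ = −d_i1/d_o1 = -0.2314.
d_o2 = 44.4 − (19.09) = 25.31 cm.
Lens 2: 1/d_i2 = 1/(13.0) − 1/(25.31) = 0.03741, so d_i2 = 26.73 cm; m₂ = −d_i2/d_o2 = -1.056.
m = m₁·m₂ = (-0.2314)(-1.056) = +0.244.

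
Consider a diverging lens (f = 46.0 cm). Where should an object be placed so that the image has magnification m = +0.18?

For a diverging lens, f = -46.0 cm.
m = −d_i/d_o ⇒ d_i = −m·d_o.
1/f = 1/d_o + 1/d_i = 1/d_o − 1/(m·d_o) = (1 − 1/m)/d_o, so d_o = f(1 − 1/m) = (-46.00)(1 − 1/(+0.18)) = 210 cm.

210 cm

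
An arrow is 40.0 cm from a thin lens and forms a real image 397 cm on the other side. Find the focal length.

f = 36.3 cm (converging)

Real image ⇒ d_i = +397 cm.
1/f = 1/d_o + 1/d_i = 1/(40.0) + 1/(397) = 0.02752, so f = 36.3 cm.
Since f is positive, the thin lens is converging.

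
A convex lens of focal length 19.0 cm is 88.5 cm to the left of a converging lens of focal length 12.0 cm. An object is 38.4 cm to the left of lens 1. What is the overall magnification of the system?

m = +0.302

Lens 1: 1/d_i1 = 1/(19.0) − 1/(38.4) = 0.02659, so d_i1 = 37.61 cm; m₁ = −d_i1/d_o1 = -0.9794.
d_o2 = 88.5 − (37.61) = 50.89 cm.
Lens 2: 1/d_i2 = 1/(12.0) − 1/(50.89) = 0.06368, so d_i2 = 15.70 cm; m₂ = −d_i2/d_o2 = -0.3086.
m = m₁·m₂ = (-0.9794)(-0.3086) = +0.302.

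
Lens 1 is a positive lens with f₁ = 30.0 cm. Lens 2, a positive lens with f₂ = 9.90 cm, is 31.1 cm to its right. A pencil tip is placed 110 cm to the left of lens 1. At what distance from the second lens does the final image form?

Lens 1: 1/d_i1 = 1/f₁ − 1/d_o1 = 1/(30.0) − 1/(110) = 0.02424, so d_i1 = 41.25 cm.
The intermediate image is 41.25 cm to the right of lens 1, which lies 10.15 cm to the right of lens 2 — a virtual object — so d_o2 = −10.15 cm.
Lens 2: 1/d_i2 = 1/f₂ − 1/d_o2 = 1/(9.90) − 1/(-10.15) = 0.1995, so d_i2 = 5.01 cm.
The final image is real, 5.01 cm to the right of lens 2 (overall magnification ≈ -0.19).

5.01 cm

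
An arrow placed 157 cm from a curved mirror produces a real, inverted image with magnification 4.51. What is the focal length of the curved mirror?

f = 129 cm (concave)

m = −d_i/d_o ⇒ d_i = −m·d_o = −(-4.51)·(157) = 708.1 cm.
1/f = 1/d_o + 1/d_i = 1/(157) + 1/(708.1) = 0.007782, so f = 129 cm.
Since f is positive, the curved mirror is concave.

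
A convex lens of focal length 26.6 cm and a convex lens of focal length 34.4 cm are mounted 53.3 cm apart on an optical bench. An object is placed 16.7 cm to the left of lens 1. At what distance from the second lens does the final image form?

53.0 cm

Lens 1: 1/d_i1 = 1/f₁ − 1/d_o1 = 1/(26.6) − 1/(16.7) = -0.02229, so d_i1 = -44.87 cm.
The intermediate image is 44.87 cm to the left of lens 1 (virtual), which is 53.3 − (-44.87) = 98.17 cm to the left of lens 2, so d_o2 = +98.17 cm.
Lens 2: 1/d_i2 = 1/f₂ − 1/d_o2 = 1/(34.4) − 1/(98.17) = 0.01888, so d_i2 = 53.0 cm.
The final image is real, 53.0 cm to the right of lens 2 (overall magnification ≈ -1.4).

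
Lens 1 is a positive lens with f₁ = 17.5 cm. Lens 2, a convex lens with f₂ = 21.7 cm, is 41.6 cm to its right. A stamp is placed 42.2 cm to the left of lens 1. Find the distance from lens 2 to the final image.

Lens 1: 1/d_i1 = 1/f₁ − 1/d_o1 = 1/(17.5) − 1/(42.2) = 0.03345, so d_i1 = 29.90 cm.
The intermediate image is 29.90 cm to the right of lens 1, which is 41.6 − (29.90) = 11.70 cm to the left of lens 2, so d_o2 = +11.70 cm.
Lens 2: 1/d_i2 = 1/f₂ − 1/d_o2 = 1/(21.7) − 1/(11.70) = -0.03939, so d_i2 = -25.4 cm.
The final image is virtual, 25.4 cm to the left of lens 2 (overall magnification ≈ -1.5).

25.4 cm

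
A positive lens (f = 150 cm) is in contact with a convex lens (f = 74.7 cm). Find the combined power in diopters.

P₁ = 1/f₁ = 1/(1.50 m) = +0.6667 D; P₂ = 1/f₂ = 1/(0.747 m) = +1.339 D.
For thin lenses in contact, P = P₁ + P₂ = (+0.6667) + (+1.339) = +2.01 D.

P = +2.01 D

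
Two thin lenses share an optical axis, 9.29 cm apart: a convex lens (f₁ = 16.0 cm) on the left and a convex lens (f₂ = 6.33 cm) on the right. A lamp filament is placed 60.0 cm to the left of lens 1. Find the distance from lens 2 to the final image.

Lens 1: 1/d_i1 = 1/f₁ − 1/d_o1 = 1/(16.0) − 1/(60.0) = 0.04583, so d_i1 = 21.82 cm.
The intermediate image is 21.82 cm to the right of lens 1, which lies 12.53 cm to the right of lens 2 — a virtual object — so d_o2 = −12.53 cm.
Lens 2: 1/d_i2 = 1/f₂ − 1/d_o2 = 1/(6.33) − 1/(-12.53) = 0.2378, so d_i2 = 4.21 cm.
The final image is real, 4.21 cm to the right of lens 2 (overall magnification ≈ -0.12).

4.21 cm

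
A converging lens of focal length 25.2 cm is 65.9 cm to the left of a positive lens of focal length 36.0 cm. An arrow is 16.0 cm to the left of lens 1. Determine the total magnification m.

m = -1.34

Lens 1: 1/d_i1 = 1/(25.2) − 1/(16.0) = -0.02282, so d_i1 = -43.83 cm; m₁ = −d_i1/d_o1 = +2.739.
d_o2 = 65.9 − (-43.83) = 109.7 cm.
Lens 2: 1/d_i2 = 1/(36.0) − 1/(109.7) = 0.01866, so d_i2 = 53.58 cm; m₂ = −d_i2/d_o2 = -0.4885.
m = m₁·m₂ = (+2.739)(-0.4885) = -1.34.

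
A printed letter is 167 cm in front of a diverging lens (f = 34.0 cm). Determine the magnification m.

For a diverging lens, f = -34.0 cm.
1/d_i = 1/f − 1/d_o = 1/(-34.00) − 1/(167) = -0.03540, so d_i = -28.25 cm.
m = −d_i/d_o = −(-28.25)/(167) = +0.169.
The image is virtual, upright and reduced, on the same side as the object.

m = +0.169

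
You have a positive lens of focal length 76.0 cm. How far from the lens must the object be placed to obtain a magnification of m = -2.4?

m = −d_i/d_o ⇒ d_i = −m·d_o.
1/f = 1/d_o + 1/d_i = 1/d_o − 1/(m·d_o) = (1 − 1/m)/d_o, so d_o = f(1 − 1/m) = (76.00)(1 − 1/(-2.4)) = 108 cm.

108 cm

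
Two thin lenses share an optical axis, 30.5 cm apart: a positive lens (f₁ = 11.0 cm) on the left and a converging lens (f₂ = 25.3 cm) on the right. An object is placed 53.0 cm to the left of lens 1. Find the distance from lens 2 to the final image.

Lens 1: 1/d_i1 = 1/f₁ − 1/d_o1 = 1/(11.0) − 1/(53.0) = 0.07204, so d_i1 = 13.88 cm.
The intermediate image is 13.88 cm to the right of lens 1, which is 30.5 − (13.88) = 16.62 cm to the left of lens 2, so d_o2 = +16.62 cm.
Lens 2: 1/d_i2 = 1/f₂ − 1/d_o2 = 1/(25.3) − 1/(16.62) = -0.02064, so d_i2 = -48.4 cm.
The final image is virtual, 48.4 cm to the left of lens 2 (overall magnification ≈ -0.76).

48.4 cm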